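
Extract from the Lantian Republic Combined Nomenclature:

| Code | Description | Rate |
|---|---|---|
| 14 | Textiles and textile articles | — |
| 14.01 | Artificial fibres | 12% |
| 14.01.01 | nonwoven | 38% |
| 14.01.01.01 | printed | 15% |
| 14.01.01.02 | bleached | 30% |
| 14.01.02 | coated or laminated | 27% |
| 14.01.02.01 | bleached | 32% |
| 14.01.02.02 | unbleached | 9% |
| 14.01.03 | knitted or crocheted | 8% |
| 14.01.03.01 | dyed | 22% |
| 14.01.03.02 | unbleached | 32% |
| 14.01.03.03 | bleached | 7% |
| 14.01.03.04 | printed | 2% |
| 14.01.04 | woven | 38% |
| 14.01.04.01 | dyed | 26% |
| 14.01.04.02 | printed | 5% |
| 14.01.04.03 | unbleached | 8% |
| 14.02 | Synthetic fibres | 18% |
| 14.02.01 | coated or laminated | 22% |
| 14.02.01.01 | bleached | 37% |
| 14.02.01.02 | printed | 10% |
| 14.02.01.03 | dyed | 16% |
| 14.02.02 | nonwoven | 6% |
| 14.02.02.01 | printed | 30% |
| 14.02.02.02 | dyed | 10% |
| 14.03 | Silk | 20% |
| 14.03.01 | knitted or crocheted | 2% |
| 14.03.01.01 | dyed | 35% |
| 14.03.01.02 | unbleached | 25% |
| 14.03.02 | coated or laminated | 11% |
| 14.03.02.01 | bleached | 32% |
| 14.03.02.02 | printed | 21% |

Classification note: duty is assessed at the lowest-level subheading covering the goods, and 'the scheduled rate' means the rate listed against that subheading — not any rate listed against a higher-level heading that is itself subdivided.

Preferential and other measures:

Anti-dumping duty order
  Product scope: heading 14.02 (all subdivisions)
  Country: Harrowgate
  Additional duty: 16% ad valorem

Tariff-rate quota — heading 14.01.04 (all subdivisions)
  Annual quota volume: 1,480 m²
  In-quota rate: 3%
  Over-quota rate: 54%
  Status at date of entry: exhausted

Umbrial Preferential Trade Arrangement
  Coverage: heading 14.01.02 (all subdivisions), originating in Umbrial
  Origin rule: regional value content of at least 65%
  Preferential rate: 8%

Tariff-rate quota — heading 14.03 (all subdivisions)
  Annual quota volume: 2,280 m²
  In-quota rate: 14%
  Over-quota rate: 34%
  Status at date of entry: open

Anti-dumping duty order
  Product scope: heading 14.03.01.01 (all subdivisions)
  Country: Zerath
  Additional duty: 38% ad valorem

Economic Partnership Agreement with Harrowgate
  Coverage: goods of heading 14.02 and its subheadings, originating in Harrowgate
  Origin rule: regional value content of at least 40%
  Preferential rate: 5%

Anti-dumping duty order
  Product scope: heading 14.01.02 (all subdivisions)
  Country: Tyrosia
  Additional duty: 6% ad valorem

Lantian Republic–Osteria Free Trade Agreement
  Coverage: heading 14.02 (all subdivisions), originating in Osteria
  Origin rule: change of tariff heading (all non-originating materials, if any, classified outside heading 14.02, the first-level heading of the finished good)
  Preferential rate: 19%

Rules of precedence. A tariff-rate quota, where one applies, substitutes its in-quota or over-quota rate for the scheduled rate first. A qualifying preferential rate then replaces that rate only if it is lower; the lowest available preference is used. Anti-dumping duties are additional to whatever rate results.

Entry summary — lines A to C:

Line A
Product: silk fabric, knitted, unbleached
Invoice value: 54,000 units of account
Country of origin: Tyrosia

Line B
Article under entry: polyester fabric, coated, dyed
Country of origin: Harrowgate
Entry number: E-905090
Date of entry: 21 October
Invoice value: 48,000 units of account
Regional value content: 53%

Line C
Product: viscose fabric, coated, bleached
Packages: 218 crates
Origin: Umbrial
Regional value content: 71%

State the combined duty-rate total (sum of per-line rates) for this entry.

43%

Line A: silk → 14.03; knitted → 14.03.01; unbleached → 14.03.01.02. Scheduled 25%. quota on 14.03 open → in-quota 14%. → 14%.
Line B: polyester → 14.02; coated → 14.02.01; dyed → 14.02.01.03. Scheduled 16%. Harrowgate agreement on 14.02: RVC ≥ 40% → 5% available; preferential 5%; anti-dumping (Harrowgate, 14.02): +16%; total 5% + 16% = 21%. → 21%.
Line C: viscose → 14.01; coated → 14.01.02; bleached → 14.01.02.01. Scheduled 32%. Umbrial agreement on 14.01.02: RVC ≥ 65% → 8% available; preferential 8%. → 8%.
Sum: 14% + 21% + 8% = 43%.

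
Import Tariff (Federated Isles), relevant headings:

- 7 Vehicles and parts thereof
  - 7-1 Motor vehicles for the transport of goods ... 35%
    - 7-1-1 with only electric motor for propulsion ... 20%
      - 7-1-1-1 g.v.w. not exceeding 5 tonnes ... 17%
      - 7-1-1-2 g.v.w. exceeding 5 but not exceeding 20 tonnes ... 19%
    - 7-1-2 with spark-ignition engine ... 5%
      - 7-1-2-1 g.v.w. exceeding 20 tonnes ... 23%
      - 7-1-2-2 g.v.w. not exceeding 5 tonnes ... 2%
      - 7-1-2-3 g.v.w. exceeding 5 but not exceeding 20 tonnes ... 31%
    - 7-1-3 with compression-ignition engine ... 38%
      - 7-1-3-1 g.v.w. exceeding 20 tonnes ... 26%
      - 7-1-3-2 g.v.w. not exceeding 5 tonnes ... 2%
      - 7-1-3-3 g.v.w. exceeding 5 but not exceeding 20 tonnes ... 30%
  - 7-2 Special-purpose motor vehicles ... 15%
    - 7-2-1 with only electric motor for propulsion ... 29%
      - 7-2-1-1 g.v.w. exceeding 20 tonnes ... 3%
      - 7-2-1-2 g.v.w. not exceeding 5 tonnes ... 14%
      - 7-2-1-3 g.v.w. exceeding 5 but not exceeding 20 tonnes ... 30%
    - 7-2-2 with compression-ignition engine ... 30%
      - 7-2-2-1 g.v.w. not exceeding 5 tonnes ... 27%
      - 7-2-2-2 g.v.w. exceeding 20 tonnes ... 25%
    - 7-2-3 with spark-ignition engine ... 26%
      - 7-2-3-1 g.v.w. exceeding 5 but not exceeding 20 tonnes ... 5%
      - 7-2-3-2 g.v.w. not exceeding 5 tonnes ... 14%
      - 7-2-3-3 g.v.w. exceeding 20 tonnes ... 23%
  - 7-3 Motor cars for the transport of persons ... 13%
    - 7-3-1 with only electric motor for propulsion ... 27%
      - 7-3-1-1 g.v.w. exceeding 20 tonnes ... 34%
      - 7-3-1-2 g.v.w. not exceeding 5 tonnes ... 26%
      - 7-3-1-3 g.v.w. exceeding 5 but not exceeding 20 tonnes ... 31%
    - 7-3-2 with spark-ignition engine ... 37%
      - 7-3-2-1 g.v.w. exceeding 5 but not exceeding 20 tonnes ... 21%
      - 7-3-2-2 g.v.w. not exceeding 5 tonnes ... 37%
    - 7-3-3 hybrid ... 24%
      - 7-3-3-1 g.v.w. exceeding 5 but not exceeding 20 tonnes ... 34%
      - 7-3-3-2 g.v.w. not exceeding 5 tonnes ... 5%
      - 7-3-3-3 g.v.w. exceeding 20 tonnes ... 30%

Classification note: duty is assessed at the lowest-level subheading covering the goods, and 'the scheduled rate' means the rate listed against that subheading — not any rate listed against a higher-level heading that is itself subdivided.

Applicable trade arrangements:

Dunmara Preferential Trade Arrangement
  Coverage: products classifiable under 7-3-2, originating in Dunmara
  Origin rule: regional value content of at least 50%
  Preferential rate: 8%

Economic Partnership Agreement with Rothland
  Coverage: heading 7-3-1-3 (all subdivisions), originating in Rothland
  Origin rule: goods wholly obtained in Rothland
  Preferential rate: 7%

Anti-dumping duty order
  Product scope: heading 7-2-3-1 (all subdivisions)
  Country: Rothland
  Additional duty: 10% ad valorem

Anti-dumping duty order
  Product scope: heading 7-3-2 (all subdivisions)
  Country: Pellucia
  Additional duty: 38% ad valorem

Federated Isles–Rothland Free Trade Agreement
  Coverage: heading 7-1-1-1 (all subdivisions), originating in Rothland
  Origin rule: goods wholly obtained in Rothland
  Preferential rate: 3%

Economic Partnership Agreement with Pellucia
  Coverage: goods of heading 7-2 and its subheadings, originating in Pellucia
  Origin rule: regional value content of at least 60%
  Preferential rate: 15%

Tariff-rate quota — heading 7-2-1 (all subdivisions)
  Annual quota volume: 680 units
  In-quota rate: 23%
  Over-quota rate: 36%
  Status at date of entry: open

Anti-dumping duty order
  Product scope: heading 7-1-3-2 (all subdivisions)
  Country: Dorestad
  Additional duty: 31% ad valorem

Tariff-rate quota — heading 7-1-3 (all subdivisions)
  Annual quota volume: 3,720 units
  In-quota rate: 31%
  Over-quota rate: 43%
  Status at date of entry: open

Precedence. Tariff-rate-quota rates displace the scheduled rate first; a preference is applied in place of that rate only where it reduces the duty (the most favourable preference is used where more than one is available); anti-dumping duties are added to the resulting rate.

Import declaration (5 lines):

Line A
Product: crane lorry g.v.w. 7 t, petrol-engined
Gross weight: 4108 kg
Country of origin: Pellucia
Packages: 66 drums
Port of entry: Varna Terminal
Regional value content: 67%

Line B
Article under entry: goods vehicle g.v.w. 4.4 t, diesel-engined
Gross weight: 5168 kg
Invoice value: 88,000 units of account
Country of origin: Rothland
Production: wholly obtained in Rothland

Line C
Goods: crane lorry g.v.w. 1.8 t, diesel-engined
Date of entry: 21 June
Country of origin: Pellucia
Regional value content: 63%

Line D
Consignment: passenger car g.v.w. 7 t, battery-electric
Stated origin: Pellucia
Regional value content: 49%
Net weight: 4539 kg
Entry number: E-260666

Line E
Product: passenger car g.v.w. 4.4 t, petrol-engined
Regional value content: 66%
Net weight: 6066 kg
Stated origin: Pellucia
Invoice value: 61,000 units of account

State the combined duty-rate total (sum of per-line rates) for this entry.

Line A: crane lorry → 7-2; petrol-engined → 7-2-3; g.v.w. 7 t → 7-2-3-1. Scheduled 5%. Pellucia agreement on 7-2: RVC ≥ 60% → 15% available; preference 15% not lower than 5% → no reduction. → 5%.
Line B: goods vehicle → 7-1; diesel-engined → 7-1-3; g.v.w. 4.4 t → 7-1-3-2. Scheduled 2%. quota on 7-1-3 open → in-quota 31%; Rothland agreement on 7-3-1-3: 7-1-3-2 not covered; Rothland agreement on 7-1-1-1: 7-1-3-2 not covered. → 31%.
Line C: crane lorry → 7-2; diesel-engined → 7-2-2; g.v.w. 1.8 t → 7-2-2-1. Scheduled 27%. Pellucia agreement on 7-2: RVC ≥ 60% → 15% available; preferential 15%. → 15%.
Line D: passenger car → 7-3; battery-electric → 7-3-1; g.v.w. 7 t → 7-3-1-3. Scheduled 31%. Pellucia agreement on 7-2: 7-3-1-3 not covered. → 31%.
Line E: passenger car → 7-3; petrol-engined → 7-3-2; g.v.w. 4.4 t → 7-3-2-2. Scheduled 37%. Pellucia agreement on 7-2: 7-3-2-2 not covered; anti-dumping (Pellucia, 7-3-2): +38%; total 37% + 38% = 75%. → 75%.
Sum: 5% + 31% + 15% + 31% + 75% = 157%.

157%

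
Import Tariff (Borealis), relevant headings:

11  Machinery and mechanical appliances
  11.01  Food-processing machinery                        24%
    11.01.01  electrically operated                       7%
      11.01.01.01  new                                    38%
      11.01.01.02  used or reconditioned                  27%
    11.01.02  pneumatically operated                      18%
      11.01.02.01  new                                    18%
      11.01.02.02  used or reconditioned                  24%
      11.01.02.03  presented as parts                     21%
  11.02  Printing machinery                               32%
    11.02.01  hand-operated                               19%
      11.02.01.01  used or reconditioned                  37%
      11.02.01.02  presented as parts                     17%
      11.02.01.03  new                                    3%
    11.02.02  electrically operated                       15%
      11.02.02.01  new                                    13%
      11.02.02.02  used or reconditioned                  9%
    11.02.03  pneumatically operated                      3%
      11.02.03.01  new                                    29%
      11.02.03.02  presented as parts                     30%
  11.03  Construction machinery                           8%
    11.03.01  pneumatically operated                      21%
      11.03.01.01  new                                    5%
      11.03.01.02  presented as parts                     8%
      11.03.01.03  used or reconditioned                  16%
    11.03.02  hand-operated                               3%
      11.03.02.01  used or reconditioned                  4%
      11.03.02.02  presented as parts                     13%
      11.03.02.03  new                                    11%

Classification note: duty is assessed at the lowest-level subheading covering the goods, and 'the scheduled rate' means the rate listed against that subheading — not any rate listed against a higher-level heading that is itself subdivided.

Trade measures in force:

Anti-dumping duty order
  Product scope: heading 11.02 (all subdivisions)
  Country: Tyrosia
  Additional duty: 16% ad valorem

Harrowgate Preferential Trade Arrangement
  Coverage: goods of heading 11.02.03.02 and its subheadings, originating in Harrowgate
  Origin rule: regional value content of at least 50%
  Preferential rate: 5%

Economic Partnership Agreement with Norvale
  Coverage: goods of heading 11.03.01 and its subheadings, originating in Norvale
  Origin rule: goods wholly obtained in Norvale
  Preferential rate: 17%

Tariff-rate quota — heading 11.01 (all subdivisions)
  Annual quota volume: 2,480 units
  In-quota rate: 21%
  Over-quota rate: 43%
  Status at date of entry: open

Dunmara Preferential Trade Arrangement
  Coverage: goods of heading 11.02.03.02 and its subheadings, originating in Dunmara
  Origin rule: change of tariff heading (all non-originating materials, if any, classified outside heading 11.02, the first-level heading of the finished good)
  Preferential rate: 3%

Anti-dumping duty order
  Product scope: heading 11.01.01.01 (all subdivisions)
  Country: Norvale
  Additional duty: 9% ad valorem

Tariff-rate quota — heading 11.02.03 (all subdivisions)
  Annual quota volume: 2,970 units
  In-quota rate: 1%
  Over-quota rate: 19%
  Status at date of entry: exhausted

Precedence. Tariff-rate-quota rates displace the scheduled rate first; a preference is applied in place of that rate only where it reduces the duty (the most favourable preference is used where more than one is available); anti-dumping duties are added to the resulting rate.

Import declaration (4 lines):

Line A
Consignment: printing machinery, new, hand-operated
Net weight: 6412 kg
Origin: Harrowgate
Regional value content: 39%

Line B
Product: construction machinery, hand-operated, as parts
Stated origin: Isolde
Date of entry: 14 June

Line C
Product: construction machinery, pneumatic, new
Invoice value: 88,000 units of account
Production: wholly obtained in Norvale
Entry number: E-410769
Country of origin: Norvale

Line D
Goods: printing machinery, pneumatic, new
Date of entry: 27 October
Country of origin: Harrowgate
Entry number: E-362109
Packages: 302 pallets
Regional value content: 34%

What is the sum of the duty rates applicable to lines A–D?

40%

Line A: printing → 11.02; hand-operated → 11.02.01; new → 11.02.01.03. Scheduled 3%. Harrowgate agreement on 11.02.03.02: 11.02.01.03 not covered. → 3%.
Line B: construction → 11.03; hand-operated → 11.03.02; as parts → 11.03.02.02. Scheduled 13%. No special measure applies. → 13%.
Line C: construction → 11.03; pneumatic → 11.03.01; new → 11.03.01.01. Scheduled 5%. Norvale agreement on 11.03.01: wholly obtained → 17% available; preference 17% not lower than 5% → no reduction. → 5%.
Line D: printing → 11.02; pneumatic → 11.02.03; new → 11.02.03.01. Scheduled 29%. quota on 11.02.03 exhausted → over-quota 19%; Harrowgate agreement on 11.02.03.02: 11.02.03.01 not covered. → 19%.
Sum: 3% + 13% + 5% + 19% = 40%.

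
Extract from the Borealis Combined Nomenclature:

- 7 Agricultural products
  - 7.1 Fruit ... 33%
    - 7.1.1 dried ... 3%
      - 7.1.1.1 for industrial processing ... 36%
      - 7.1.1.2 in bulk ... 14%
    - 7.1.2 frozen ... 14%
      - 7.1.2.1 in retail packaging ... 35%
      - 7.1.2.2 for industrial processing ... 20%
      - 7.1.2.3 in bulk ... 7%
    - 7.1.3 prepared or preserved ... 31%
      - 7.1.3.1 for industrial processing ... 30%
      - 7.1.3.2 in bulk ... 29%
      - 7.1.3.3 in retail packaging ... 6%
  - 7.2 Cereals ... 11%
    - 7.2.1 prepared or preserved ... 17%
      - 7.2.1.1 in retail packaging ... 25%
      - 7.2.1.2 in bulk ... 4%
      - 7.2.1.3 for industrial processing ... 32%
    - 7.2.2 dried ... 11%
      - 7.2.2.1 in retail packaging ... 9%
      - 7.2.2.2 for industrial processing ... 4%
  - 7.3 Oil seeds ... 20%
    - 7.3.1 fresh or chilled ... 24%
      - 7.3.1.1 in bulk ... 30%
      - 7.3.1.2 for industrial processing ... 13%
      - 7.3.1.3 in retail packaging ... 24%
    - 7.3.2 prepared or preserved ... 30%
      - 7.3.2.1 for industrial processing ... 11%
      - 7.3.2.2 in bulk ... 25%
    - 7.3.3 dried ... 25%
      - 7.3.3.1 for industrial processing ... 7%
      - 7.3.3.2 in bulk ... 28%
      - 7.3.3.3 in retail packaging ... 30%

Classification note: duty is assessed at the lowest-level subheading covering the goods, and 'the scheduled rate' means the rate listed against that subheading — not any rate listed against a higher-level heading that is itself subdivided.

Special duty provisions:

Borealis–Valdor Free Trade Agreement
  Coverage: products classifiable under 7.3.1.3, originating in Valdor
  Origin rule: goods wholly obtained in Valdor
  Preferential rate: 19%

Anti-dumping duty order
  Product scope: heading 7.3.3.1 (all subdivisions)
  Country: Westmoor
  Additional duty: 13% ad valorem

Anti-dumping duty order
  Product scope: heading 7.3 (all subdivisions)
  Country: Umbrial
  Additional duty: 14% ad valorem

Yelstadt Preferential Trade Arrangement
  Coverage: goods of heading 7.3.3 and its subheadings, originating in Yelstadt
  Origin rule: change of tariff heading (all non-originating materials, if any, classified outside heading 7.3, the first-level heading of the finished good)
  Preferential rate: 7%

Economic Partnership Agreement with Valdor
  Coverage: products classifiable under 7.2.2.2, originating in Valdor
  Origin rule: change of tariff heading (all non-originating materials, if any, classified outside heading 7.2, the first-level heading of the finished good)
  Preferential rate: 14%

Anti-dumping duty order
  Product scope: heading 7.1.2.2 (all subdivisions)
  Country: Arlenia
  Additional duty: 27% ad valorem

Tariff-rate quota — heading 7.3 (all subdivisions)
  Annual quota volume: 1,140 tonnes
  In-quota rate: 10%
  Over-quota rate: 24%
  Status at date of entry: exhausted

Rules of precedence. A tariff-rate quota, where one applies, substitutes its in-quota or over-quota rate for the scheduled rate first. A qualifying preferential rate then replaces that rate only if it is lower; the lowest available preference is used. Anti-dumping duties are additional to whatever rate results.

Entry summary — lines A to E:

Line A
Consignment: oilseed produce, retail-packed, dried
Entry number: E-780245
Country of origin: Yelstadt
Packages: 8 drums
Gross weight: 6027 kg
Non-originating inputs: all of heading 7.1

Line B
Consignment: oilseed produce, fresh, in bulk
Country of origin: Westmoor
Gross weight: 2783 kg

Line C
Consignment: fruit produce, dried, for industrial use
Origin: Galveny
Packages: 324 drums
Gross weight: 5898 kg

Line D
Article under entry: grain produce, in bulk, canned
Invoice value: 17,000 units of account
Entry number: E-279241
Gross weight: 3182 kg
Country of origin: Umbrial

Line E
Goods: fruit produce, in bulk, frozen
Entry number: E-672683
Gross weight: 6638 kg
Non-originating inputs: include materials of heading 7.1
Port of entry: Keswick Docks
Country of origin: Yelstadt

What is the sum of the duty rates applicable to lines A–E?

Line A: oilseed → 7.3; dried → 7.3.3; retail-packed → 7.3.3.3. Scheduled 30%. quota on 7.3 exhausted → over-quota 24%; Yelstadt agreement on 7.3.3: CTH met → 7% available; preferential 7%. → 7%.
Line B: oilseed → 7.3; fresh → 7.3.1; in bulk → 7.3.1.1. Scheduled 30%. quota on 7.3 exhausted → over-quota 24%. → 24%.
Line C: fruit → 7.1; dried → 7.1.1; for industrial use → 7.1.1.1. Scheduled 36%. No special measure applies. → 36%.
Line D: grain → 7.2; canned → 7.2.1; in bulk → 7.2.1.2. Scheduled 4%. No special measure applies. → 4%.
Line E: fruit → 7.1; frozen → 7.1.2; in bulk → 7.1.2.3. Scheduled 7%. Yelstadt agreement on 7.3.3: 7.1.2.3 not covered. → 7%.
Sum: 7% + 24% + 36% + 4% + 7% = 78%.

78%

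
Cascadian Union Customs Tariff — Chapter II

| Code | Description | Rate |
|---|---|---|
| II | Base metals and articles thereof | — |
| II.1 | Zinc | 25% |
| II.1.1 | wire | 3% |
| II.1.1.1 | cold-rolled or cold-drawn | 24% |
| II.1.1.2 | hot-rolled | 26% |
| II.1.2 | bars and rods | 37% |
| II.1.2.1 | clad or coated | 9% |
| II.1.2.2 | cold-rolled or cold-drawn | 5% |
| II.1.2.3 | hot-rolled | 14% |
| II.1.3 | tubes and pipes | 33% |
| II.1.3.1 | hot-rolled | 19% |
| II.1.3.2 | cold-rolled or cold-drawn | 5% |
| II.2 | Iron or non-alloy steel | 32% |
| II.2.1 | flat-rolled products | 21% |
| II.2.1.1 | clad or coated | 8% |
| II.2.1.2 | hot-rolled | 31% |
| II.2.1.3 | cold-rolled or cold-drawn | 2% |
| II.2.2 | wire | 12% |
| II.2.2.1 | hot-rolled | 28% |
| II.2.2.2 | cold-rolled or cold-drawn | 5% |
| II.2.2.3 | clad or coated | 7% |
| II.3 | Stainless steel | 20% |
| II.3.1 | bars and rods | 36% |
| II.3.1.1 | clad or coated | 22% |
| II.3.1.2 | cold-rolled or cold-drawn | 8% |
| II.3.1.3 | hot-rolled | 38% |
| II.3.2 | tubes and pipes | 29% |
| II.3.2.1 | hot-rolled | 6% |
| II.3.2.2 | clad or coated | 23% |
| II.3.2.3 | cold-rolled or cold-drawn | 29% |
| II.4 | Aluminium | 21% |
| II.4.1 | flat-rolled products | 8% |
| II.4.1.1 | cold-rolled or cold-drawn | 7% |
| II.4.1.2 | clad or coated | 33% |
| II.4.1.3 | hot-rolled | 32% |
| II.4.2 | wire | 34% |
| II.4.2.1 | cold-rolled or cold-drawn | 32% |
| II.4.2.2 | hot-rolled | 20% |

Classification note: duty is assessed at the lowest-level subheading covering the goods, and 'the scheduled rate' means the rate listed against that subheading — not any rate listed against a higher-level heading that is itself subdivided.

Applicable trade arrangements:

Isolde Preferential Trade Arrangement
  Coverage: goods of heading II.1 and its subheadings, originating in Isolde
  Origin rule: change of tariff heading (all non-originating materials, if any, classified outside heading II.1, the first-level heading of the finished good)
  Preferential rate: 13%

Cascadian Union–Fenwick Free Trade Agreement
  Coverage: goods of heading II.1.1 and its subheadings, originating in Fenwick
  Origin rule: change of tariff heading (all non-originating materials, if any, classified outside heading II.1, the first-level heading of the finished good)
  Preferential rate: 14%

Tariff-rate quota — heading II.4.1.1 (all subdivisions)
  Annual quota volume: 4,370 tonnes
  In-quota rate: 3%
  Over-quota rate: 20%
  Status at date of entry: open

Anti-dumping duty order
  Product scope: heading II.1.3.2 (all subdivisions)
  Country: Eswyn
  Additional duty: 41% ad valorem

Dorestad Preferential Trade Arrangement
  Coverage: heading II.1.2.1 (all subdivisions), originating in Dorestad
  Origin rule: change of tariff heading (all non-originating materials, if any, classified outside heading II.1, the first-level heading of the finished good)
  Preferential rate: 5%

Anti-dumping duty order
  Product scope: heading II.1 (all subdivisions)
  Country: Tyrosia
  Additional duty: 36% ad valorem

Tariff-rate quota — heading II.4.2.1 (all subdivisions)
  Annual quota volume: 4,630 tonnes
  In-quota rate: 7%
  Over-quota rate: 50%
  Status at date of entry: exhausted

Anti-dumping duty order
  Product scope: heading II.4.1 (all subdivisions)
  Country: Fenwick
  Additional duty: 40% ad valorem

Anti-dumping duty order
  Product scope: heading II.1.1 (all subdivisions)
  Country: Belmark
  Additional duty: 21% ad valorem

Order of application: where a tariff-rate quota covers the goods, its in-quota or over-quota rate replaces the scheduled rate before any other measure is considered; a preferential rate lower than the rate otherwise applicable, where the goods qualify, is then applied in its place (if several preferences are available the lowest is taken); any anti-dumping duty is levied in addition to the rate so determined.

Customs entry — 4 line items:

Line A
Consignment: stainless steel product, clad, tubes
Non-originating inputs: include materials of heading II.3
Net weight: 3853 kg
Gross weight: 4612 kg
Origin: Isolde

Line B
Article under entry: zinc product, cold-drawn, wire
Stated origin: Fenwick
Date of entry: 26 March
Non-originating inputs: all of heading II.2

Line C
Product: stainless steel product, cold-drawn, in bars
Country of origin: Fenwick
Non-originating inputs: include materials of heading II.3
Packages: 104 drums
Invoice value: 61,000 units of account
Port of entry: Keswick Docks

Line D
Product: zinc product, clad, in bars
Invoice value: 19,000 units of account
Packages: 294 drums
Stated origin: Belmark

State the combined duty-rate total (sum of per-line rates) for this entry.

54%

Line A: stainless steel → II.3; tubes → II.3.2; clad → II.3.2.2. Scheduled 23%. Isolde agreement on II.1: II.3.2.2 not covered. → 23%.
Line B: zinc → II.1; wire → II.1.1; cold-drawn → II.1.1.1. Scheduled 24%. Fenwick agreement on II.1.1: CTH met → 14% available; preferential 14%. → 14%.
Line C: stainless steel → II.3; in bars → II.3.1; cold-drawn → II.3.1.2. Scheduled 8%. Fenwick agreement on II.1.1: II.3.1.2 not covered. → 8%.
Line D: zinc → II.1; in bars → II.1.2; clad → II.1.2.1. Scheduled 9%. No special measure applies. → 9%.
Sum: 23% + 14% + 8% + 9% = 54%.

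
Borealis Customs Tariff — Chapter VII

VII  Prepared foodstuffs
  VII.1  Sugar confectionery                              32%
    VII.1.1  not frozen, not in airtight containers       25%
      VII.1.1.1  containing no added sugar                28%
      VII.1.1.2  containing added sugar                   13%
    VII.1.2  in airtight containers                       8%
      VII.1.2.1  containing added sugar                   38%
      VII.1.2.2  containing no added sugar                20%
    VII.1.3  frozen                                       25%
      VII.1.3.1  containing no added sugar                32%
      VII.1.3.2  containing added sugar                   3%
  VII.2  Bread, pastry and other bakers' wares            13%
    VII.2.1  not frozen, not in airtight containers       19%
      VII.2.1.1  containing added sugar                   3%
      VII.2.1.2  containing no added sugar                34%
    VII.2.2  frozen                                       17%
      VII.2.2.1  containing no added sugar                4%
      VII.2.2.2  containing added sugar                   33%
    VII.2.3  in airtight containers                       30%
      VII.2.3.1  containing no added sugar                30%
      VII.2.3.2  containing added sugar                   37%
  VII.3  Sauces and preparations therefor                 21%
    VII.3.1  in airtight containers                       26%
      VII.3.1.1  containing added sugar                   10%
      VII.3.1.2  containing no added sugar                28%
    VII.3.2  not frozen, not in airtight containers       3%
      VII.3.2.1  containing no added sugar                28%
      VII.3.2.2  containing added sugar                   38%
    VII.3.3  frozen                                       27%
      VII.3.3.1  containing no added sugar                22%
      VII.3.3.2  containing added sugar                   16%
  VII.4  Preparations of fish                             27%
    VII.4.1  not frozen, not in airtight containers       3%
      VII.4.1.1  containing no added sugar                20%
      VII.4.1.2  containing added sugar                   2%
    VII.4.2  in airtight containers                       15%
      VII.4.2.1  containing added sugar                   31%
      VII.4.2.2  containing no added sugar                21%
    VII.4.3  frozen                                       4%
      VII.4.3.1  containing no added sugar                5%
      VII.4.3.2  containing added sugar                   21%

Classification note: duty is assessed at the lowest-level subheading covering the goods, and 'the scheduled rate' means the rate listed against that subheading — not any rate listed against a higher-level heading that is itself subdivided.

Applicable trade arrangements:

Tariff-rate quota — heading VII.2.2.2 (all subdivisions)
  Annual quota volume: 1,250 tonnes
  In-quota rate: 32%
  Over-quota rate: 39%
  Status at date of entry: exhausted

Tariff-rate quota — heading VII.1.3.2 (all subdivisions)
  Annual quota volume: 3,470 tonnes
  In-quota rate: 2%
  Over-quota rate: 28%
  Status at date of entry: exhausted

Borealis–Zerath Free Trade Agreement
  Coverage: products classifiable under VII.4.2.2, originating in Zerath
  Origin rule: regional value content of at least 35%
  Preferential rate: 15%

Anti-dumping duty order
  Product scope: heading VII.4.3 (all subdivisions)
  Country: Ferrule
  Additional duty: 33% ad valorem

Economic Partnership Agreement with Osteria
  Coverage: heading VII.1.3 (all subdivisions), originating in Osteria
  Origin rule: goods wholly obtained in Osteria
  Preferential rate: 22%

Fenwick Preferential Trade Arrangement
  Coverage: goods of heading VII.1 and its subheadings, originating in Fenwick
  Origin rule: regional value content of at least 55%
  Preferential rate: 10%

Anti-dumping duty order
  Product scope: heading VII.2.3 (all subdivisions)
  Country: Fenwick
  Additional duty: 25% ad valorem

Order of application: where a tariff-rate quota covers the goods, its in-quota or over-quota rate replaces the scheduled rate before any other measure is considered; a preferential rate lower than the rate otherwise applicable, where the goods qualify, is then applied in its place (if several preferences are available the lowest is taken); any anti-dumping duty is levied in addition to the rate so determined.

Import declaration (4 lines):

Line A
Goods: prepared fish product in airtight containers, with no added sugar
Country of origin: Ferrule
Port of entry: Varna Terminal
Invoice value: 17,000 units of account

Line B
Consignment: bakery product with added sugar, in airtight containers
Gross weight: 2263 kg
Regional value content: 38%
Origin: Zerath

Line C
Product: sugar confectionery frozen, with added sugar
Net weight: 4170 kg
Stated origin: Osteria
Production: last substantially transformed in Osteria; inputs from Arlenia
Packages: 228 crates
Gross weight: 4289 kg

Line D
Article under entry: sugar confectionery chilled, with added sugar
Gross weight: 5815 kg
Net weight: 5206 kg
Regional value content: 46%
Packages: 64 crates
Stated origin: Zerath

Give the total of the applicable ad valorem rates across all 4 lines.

Line A: prepared fish product → VII.4; in airtight containers → VII.4.2; with no added sugar → VII.4.2.2. Scheduled 21%. No special measure applies. → 21%.
Line B: bakery product → VII.2; in airtight containers → VII.2.3; with added sugar → VII.2.3.2. Scheduled 37%. Zerath agreement on VII.4.2.2: VII.2.3.2 not covered. → 37%.
Line C: sugar confectionery → VII.1; frozen → VII.1.3; with added sugar → VII.1.3.2. Scheduled 3%. quota on VII.1.3.2 exhausted → over-quota 28%; Osteria agreement on VII.1.3: not wholly obtained. → 28%.
Line D: sugar confectionery → VII.1; chilled → VII.1.1; with added sugar → VII.1.1.2. Scheduled 13%. Zerath agreement on VII.4.2.2: VII.1.1.2 not covered. → 13%.
Sum: 21% + 37% + 28% + 13% = 99%.

99%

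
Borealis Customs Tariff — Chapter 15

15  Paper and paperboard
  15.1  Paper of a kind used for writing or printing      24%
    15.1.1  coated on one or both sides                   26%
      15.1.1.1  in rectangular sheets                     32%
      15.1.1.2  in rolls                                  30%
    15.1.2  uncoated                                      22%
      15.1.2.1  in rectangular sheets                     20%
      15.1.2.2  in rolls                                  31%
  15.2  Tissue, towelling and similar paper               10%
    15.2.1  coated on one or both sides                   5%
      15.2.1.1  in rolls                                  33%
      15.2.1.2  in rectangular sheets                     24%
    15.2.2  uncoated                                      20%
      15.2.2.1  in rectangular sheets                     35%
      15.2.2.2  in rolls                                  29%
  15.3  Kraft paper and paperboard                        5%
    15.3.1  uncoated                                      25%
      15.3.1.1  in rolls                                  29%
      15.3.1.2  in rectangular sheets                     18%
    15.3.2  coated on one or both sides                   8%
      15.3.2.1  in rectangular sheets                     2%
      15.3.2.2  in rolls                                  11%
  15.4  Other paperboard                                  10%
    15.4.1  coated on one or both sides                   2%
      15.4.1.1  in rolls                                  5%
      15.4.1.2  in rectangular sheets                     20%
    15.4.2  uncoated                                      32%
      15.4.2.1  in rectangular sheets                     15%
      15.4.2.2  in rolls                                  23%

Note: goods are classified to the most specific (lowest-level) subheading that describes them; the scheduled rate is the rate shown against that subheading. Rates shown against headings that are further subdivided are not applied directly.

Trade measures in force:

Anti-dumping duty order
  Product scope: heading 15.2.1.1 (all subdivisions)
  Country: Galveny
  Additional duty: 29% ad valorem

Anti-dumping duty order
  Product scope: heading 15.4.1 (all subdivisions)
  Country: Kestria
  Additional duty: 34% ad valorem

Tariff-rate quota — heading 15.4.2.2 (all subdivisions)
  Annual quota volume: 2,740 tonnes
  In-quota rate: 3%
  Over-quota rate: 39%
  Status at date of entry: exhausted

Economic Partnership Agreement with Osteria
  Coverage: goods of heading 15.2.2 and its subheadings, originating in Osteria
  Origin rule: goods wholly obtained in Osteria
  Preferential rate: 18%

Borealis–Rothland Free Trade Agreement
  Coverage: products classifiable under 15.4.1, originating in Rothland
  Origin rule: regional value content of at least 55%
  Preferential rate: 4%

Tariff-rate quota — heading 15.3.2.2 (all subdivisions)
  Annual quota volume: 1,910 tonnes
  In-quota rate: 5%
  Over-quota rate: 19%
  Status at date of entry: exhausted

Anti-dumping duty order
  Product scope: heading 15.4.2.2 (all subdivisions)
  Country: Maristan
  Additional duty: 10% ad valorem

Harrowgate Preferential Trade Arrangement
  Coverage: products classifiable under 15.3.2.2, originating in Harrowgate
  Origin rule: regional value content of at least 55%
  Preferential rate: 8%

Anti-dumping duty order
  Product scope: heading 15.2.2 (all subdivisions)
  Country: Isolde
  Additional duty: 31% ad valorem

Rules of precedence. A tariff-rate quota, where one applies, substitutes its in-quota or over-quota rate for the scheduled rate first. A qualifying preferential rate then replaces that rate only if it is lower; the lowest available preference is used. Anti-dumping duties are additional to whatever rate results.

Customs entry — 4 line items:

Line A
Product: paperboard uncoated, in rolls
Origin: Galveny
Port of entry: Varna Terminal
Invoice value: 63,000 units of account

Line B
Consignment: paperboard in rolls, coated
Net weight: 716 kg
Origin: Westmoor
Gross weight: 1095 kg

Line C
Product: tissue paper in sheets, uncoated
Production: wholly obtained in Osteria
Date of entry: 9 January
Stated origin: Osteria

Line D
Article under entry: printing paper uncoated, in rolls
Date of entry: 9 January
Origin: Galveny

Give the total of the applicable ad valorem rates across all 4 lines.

Line A: paperboard → 15.4; uncoated → 15.4.2; in rolls → 15.4.2.2. Scheduled 23%. quota on 15.4.2.2 exhausted → over-quota 39%. → 39%.
Line B: paperboard → 15.4; coated → 15.4.1; in rolls → 15.4.1.1. Scheduled 5%. No special measure applies. → 5%.
Line C: tissue paper → 15.2; uncoated → 15.2.2; in sheets → 15.2.2.1. Scheduled 35%. Osteria agreement on 15.2.2: wholly obtained → 18% available; preferential 18%. → 18%.
Line D: printing paper → 15.1; uncoated → 15.1.2; in rolls → 15.1.2.2. Scheduled 31%. No special measure applies. → 31%.
Sum: 39% + 5% + 18% + 31% = 93%.

93%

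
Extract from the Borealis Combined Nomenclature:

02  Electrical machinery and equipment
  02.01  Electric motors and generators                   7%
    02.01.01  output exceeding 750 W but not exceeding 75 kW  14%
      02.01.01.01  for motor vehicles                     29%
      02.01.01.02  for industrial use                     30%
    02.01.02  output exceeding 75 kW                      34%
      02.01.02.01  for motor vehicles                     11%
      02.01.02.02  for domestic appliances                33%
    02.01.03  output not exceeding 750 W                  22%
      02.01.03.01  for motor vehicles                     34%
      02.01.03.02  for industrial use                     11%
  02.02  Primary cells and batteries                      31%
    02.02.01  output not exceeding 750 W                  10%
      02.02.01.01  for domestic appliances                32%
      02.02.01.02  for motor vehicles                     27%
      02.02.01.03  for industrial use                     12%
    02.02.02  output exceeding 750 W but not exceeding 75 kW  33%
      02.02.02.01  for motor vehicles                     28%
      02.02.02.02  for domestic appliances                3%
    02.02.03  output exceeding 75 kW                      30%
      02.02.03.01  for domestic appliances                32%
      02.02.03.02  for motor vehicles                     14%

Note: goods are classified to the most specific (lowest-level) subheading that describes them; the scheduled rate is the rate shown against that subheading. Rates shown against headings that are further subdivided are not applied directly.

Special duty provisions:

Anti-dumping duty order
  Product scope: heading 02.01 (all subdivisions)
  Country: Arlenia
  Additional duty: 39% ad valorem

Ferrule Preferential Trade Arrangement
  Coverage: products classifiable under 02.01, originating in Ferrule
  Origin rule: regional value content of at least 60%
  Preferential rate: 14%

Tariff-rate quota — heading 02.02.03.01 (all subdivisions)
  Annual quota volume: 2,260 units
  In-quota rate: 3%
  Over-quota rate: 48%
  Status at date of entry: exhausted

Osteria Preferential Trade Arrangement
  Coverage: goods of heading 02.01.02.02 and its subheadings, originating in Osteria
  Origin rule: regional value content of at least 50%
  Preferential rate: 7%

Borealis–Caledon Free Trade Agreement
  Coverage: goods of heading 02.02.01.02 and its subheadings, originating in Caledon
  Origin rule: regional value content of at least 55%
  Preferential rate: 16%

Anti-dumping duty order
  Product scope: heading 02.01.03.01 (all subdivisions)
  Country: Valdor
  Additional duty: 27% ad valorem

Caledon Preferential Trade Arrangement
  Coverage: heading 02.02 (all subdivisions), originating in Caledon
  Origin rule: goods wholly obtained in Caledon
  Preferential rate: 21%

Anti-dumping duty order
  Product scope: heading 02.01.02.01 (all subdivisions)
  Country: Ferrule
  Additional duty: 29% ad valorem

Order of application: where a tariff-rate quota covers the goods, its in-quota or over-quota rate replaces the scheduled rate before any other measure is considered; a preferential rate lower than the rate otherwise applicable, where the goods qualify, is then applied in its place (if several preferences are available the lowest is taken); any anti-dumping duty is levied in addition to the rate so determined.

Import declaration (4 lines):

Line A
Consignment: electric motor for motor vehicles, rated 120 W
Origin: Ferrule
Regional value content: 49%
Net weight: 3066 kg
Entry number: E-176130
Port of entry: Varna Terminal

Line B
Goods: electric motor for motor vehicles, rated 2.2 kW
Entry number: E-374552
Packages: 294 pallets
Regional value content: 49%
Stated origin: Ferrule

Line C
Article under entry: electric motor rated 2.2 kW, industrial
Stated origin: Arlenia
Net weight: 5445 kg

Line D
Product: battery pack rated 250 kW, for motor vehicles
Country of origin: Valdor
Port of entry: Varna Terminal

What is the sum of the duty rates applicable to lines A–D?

Line A: electric motor → 02.01; rated 120 W → 02.01.03; for motor vehicles → 02.01.03.01. Scheduled 34%. Ferrule agreement on 02.01: RVC < 60%. → 34%.
Line B: electric motor → 02.01; rated 2.2 kW → 02.01.01; for motor vehicles → 02.01.01.01. Scheduled 29%. Ferrule agreement on 02.01: RVC < 60%. → 29%.
Line C: electric motor → 02.01; rated 2.2 kW → 02.01.01; industrial → 02.01.01.02. Scheduled 30%. anti-dumping (Arlenia, 02.01): +39%; total 30% + 39% = 69%. → 69%.
Line D: battery pack → 02.02; rated 250 kW → 02.02.03; for motor vehicles → 02.02.03.02. Scheduled 14%. No special measure applies. → 14%.
Sum: 34% + 29% + 69% + 14% = 146%.

146%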